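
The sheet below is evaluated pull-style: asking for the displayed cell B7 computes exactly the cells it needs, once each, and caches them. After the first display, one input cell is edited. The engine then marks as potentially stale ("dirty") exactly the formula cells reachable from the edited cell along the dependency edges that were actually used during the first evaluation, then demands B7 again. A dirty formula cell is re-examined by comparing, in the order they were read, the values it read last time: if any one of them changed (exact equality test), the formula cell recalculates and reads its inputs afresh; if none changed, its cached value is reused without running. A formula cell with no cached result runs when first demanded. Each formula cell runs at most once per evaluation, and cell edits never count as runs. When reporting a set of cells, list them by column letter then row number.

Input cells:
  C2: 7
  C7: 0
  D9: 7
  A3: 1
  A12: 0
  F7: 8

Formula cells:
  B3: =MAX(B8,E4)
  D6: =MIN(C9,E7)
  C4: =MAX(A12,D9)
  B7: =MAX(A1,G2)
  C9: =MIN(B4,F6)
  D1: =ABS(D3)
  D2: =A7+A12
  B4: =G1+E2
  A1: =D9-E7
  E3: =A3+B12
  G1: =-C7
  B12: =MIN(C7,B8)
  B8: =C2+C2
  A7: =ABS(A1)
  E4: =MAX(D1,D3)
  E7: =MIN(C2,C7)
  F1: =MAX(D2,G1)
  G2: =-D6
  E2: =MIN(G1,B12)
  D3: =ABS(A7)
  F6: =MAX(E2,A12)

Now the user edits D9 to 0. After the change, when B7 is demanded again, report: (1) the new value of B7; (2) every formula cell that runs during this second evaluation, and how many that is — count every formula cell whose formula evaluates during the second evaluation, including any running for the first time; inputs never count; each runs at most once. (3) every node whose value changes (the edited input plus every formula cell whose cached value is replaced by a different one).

Demanding B7 again yields 0.
2 formula cells run: A1, B7.
The nodes whose values change: A1, B7, D9.

First demand of the output computes:
  B8 = 7 + 7 = 14
  B12 = MIN(0, 14) = 0
  E7 = MIN(7, 0) = 0
  A1 = 7 - 0 = 7
  G1 = -(0) = 0
  E2 = MIN(0, 0) = 0
  B4 = 0 + 0 = 0
  F6 = MAX(0, 0) = 0
  C9 = MIN(0, 0) = 0
  D6 = MIN(0, 0) = 0
  G2 = -(0) = 0
  B7 = MAX(7, 0) = 7

After the edit, cleaning proceeds:
  A1: a read changed (D9 7->0) — executes, giving 0.
  B7: a read changed (A1 7->0) — executes, giving 0.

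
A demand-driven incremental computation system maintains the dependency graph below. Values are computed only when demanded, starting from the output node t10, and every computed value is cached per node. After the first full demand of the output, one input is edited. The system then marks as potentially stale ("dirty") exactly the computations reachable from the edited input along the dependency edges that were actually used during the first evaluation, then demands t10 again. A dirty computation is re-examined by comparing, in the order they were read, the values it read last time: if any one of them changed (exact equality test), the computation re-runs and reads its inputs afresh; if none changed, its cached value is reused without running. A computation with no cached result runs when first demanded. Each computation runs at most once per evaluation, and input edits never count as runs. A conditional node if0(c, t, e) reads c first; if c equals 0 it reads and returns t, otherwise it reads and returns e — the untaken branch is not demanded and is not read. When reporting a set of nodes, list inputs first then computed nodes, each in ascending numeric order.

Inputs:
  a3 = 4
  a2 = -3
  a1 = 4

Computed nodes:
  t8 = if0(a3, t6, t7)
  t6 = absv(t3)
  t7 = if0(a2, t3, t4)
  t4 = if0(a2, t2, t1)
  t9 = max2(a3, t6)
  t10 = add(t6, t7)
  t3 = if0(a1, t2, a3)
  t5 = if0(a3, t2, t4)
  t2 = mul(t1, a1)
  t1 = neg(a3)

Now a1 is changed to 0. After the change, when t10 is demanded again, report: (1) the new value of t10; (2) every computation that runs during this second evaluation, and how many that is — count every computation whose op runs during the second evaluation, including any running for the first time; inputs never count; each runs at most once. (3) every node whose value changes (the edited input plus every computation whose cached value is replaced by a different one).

New value of t10: -4.
Computations that run: t2, t3, t6, t10 — 4 in total.
Values that change: a1, t3, t6, t10.
Key observation: a condition flipped, so demand reaches new nodes — t2 runs for the first time.

First evaluation (everything demanded from the output):
  t1 = neg(4) = -4
  t3 = if0(a1=4 -> else branch a3) = 4
  t4 = if0(a2=-3 -> else branch t1) = -4
  t6 = absv(4) = 4
  t7 = if0(a2=-3 -> else branch t4) = -4
  t10 = add(4, -4) = 0

Propagation after the edit:
  t2: demanded for the first time — runs, produces 0.
  t3: runs — a1 4->0; result 0.
  t6: runs — t3 4->0; result 0.
  t10: runs — t6 4->0; result -4.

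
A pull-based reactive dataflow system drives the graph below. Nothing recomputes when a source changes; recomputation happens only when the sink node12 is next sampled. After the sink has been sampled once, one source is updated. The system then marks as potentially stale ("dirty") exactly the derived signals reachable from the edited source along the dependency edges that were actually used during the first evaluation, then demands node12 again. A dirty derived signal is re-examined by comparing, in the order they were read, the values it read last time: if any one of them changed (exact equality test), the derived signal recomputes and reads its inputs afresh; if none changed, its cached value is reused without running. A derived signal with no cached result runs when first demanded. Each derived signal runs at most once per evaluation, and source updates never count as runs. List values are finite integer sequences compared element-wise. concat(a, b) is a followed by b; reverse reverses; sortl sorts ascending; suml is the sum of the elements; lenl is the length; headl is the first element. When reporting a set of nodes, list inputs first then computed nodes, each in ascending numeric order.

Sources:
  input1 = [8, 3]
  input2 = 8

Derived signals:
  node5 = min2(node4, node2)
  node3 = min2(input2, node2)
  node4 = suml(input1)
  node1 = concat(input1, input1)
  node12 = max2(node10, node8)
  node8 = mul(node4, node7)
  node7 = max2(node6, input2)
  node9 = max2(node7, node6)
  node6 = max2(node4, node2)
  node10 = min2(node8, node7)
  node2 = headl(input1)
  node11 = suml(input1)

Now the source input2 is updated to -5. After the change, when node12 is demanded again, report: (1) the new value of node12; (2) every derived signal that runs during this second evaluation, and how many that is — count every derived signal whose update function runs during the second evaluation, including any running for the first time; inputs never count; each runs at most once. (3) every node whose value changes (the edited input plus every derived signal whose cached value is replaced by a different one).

New value of node12: 121.
Derived signals that run: node7 — 1 in total.
Values that change: input2.
Key observation: the change is absorbed at node7 — it re-runs but produces the same value, and the output's value is unchanged.

First evaluation (everything demanded from the output):
  node2 = headl([8, 3]) = 8
  node4 = suml([8, 3]) = 11
  node6 = max2(11, 8) = 11
  node7 = max2(11, 8) = 11
  node8 = mul(11, 11) = 121
  node10 = min2(121, 11) = 11
  node12 = max2(11, 121) = 121

Propagation after the edit:
  node7: runs — input2 8->-5; result 11 (same value as before).
  node8: checked — values it read are unchanged (node4 unchanged, node7 unchanged); reused cached 121 without running.
  node10: checked — values it read are unchanged (node8 unchanged, node7 unchanged); reused cached 11 without running.
  node12: checked — values it read are unchanged (node10 unchanged, node8 unchanged); reused cached 121 without running.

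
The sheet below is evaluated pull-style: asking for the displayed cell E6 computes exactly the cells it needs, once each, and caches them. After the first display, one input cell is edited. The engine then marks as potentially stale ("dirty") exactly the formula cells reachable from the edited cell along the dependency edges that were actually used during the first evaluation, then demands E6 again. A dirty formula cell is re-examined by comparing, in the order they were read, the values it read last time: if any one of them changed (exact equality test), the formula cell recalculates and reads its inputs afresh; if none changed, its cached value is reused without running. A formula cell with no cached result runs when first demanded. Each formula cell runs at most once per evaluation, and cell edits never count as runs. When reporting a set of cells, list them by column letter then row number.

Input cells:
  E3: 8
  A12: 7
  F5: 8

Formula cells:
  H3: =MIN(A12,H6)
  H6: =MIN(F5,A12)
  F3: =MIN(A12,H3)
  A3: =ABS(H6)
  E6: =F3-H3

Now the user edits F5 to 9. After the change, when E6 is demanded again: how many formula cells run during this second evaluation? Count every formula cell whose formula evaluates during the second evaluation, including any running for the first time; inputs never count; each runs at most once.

First demand of the output computes:
  H6 = MIN(8, 7) = 7
  H3 = MIN(7, 7) = 7
  F3 = MIN(7, 7) = 7
  E6 = 7 - 7 = 0

After the edit, cleaning proceeds:
  H6: a read changed (F5 8->9) — executes, giving 7 — identical to its old value.
  H3: dirty, but its reads are unchanged (A12 unchanged, H6 unchanged); cached 7 stands.
  F3: dirty, but its reads are unchanged (A12 unchanged, H3 unchanged); cached 7 stands.
  E6: dirty, but its reads are unchanged (F3 unchanged, H3 unchanged); cached 0 stands.

Note the absorption at H6: it re-runs yet its value is the same, leaving the output's value untouched.

1 formula cells run: H6.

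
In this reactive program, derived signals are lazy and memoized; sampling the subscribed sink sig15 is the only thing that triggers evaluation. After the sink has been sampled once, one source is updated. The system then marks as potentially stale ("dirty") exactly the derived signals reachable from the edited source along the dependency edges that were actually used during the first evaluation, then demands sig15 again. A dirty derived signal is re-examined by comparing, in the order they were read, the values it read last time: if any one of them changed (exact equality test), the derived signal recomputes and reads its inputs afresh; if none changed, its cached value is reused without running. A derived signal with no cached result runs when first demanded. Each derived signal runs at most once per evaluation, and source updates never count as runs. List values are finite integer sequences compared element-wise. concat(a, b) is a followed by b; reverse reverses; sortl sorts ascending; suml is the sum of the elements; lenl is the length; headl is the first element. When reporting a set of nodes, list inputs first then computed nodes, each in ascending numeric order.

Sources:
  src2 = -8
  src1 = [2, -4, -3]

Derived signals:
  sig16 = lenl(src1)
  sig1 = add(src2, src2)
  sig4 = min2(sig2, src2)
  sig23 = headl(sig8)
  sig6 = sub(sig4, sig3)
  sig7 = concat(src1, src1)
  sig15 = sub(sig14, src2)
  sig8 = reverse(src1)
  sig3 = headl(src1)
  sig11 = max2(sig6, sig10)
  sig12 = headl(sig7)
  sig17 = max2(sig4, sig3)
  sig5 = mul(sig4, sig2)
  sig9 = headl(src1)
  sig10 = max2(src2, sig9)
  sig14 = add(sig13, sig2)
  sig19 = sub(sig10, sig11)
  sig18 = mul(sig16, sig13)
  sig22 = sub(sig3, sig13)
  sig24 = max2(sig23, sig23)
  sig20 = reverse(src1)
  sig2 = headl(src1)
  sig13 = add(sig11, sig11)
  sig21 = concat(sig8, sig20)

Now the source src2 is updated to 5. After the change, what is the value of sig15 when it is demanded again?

First demand of the output computes:
  sig2 = headl([2, -4, -3]) = 2
  sig3 = headl([2, -4, -3]) = 2
  sig4 = min2(2, -8) = -8
  sig6 = sub(-8, 2) = -10
  sig9 = headl([2, -4, -3]) = 2
  sig10 = max2(-8, 2) = 2
  sig11 = max2(-10, 2) = 2
  sig13 = add(2, 2) = 4
  sig14 = add(4, 2) = 6
  sig15 = sub(6, -8) = 14

After the edit, cleaning proceeds:
  sig4: a read changed (src2 -8->5) — executes, giving 2.
  sig6: a read changed (sig4 -8->2) — executes, giving 0.
  sig10: a read changed (src2 -8->5) — executes, giving 5.
  sig11: a read changed (sig6 -10->0; sig10 2->5) — executes, giving 5.
  sig13: a read changed (sig11 2->5; sig11 2->5) — executes, giving 10.
  sig14: a read changed (sig13 4->10) — executes, giving 12.
  sig15: a read changed (sig14 6->12; src2 -8->5) — executes, giving 7.

Demanding sig15 again yields 7.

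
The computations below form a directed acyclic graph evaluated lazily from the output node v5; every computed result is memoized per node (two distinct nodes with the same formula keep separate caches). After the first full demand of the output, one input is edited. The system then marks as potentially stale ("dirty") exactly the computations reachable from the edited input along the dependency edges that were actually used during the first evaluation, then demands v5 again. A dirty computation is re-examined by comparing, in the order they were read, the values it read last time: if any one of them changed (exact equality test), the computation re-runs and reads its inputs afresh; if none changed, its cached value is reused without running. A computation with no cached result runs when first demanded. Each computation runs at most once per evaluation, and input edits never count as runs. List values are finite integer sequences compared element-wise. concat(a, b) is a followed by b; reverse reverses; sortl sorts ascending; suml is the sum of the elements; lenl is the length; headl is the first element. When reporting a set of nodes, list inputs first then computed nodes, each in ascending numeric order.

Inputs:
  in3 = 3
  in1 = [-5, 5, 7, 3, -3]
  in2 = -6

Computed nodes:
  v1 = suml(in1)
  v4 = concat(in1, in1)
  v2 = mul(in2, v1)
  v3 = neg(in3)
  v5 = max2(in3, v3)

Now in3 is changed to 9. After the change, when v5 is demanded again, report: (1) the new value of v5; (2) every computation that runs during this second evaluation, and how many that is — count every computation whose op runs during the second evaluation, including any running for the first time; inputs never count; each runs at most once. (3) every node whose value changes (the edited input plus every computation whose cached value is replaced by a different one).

Demanding v5 again yields 9.
2 computations run: v3, v5.
The nodes whose values change: in3, v3, v5.

First demand of the output computes:
  v3 = neg(3) = -3
  v5 = max2(3, -3) = 3

After the edit, cleaning proceeds:
  v3: a read changed (in3 3->9) — executes, giving -9.
  v5: a read changed (in3 3->9; v3 -3->-9) — executes, giving 9.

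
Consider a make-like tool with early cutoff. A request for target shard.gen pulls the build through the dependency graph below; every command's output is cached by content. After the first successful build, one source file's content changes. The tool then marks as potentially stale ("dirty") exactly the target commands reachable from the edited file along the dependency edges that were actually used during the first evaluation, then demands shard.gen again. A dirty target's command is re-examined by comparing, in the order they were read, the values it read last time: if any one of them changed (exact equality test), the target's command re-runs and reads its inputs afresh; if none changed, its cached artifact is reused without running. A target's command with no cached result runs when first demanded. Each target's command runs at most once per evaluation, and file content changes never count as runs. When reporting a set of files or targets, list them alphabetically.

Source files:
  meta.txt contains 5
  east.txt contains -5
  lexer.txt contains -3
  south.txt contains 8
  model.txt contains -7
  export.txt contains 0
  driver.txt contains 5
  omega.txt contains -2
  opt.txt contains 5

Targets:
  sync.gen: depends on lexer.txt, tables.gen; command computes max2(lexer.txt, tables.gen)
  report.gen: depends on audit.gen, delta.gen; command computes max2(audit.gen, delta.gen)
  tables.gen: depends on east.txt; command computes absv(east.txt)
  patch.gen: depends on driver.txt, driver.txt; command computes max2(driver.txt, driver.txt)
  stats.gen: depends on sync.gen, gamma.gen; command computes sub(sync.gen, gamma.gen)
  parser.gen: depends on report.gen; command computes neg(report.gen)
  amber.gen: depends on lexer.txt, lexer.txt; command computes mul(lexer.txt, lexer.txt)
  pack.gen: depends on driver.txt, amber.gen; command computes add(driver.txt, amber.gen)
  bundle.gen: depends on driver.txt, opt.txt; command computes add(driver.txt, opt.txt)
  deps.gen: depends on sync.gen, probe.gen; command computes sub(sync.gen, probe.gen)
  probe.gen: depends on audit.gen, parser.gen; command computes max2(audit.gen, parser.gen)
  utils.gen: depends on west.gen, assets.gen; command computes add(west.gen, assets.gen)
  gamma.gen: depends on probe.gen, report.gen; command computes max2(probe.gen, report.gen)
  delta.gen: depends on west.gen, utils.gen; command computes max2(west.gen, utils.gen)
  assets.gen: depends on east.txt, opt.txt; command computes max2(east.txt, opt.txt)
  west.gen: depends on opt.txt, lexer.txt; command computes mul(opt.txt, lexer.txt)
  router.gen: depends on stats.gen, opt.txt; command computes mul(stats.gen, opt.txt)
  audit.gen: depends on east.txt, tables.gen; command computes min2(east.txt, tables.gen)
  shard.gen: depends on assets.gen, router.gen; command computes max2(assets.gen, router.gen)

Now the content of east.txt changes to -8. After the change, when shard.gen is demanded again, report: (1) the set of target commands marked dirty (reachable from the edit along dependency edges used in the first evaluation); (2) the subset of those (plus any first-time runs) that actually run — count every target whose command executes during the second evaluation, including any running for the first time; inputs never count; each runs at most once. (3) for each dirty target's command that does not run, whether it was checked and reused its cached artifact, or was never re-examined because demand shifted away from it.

First demand of the output computes:
  assets.gen = max2(-5, 5) = 5
  tables.gen = absv(-5) = 5
  audit.gen = min2(-5, 5) = -5
  sync.gen = max2(-3, 5) = 5
  west.gen = mul(5, -3) = -15
  utils.gen = add(-15, 5) = -10
  delta.gen = max2(-15, -10) = -10
  report.gen = max2(-5, -10) = -5
  parser.gen = neg(-5) = 5
  probe.gen = max2(-5, 5) = 5
  gamma.gen = max2(5, -5) = 5
  stats.gen = sub(5, 5) = 0
  router.gen = mul(0, 5) = 0
  shard.gen = max2(5, 0) = 5

After the edit, cleaning proceeds:
  assets.gen: a read changed (east.txt -5->-8) — executes, giving 5 — identical to its old value.
  tables.gen: a read changed (east.txt -5->-8) — executes, giving 8.
  audit.gen: a read changed (east.txt -5->-8; tables.gen 5->8) — executes, giving -8.
  sync.gen: a read changed (tables.gen 5->8) — executes, giving 8.
  utils.gen: dirty, but its reads are unchanged (west.gen unchanged, assets.gen unchanged); cached -10 stands.
  delta.gen: dirty, but its reads are unchanged (west.gen unchanged, utils.gen unchanged); cached -10 stands.
  report.gen: a read changed (audit.gen -5->-8) — executes, giving -8.
  parser.gen: a read changed (report.gen -5->-8) — executes, giving 8.
  probe.gen: a read changed (audit.gen -5->-8; parser.gen 5->8) — executes, giving 8.
  gamma.gen: a read changed (probe.gen 5->8; report.gen -5->-8) — executes, giving 8.
  stats.gen: a read changed (sync.gen 5->8; gamma.gen 5->8) — executes, giving 0 — identical to its old value.
  router.gen: dirty, but its reads are unchanged (stats.gen unchanged, opt.txt unchanged); cached 0 stands.
  shard.gen: dirty, but its reads are unchanged (assets.gen unchanged, router.gen unchanged); cached 5 stands.

Note where the cutoff bites: utils.gen is checked, finds nothing changed, and keeps its cache.

The edit dirties: assets.gen, audit.gen, delta.gen, gamma.gen, parser.gen, probe.gen, report.gen, router.gen, shard.gen, stats.gen, sync.gen, tables.gen, utils.gen.
9 target commands run: assets.gen, audit.gen, gamma.gen, parser.gen, probe.gen, report.gen, stats.gen, sync.gen, tables.gen.
Cache hits after checking: delta.gen, router.gen, shard.gen, utils.gen.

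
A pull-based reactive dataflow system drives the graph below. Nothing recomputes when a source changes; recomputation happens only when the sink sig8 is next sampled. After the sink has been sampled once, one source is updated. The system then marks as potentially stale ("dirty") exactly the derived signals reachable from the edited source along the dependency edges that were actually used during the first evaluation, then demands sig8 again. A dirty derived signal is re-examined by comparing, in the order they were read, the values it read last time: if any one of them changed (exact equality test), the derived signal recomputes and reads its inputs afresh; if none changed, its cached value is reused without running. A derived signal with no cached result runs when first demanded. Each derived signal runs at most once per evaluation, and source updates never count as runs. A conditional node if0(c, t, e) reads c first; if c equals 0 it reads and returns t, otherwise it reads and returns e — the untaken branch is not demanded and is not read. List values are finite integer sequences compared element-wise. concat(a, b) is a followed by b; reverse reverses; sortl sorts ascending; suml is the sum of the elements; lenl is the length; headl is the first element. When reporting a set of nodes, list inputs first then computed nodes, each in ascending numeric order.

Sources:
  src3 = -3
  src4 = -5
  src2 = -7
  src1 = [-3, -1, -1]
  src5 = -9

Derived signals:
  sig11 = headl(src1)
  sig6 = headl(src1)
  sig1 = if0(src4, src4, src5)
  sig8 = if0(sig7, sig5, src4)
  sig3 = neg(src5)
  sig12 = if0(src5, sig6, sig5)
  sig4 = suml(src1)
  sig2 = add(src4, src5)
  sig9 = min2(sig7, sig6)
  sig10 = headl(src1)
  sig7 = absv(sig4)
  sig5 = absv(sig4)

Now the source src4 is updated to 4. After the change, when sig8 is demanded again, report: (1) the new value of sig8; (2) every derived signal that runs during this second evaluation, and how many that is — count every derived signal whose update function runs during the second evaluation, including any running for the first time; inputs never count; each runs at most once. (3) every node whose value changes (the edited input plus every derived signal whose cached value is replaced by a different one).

First evaluation (everything demanded from the output):
  sig4 = suml([-3, -1, -1]) = -5
  sig7 = absv(-5) = 5
  sig8 = if0(sig7=5 -> else branch src4) = -5

Propagation after the edit:
  sig8: runs — src4 -5->4; result 4.

New value of sig8: 4.
Derived signals that run: sig8 — 1 in total.
Values that change: src4, sig8.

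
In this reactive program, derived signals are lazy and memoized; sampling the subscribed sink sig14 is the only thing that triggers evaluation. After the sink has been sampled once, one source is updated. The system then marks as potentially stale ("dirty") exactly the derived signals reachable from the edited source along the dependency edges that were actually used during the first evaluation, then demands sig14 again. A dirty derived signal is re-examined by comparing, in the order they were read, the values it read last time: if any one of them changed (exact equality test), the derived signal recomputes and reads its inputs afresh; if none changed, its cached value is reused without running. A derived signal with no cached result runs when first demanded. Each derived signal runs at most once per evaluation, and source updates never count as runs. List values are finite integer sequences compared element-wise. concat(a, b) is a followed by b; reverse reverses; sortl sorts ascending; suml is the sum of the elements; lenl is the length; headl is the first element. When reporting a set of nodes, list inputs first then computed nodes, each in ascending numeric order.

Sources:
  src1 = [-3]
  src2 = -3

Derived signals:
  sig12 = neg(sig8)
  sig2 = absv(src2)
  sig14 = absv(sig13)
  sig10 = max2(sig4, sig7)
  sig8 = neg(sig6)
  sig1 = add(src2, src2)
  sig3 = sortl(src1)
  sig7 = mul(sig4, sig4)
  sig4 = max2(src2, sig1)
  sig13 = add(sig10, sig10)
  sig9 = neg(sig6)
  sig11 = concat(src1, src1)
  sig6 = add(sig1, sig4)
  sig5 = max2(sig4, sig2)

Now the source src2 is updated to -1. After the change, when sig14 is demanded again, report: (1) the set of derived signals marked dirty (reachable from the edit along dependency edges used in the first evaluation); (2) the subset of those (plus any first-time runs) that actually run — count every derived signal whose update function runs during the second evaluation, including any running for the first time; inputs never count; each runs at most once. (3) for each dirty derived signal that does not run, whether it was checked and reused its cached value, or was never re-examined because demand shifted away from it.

The edit dirties: sig1, sig4, sig7, sig10, sig13, sig14.
6 derived signals run: sig1, sig4, sig7, sig10, sig13, sig14.
No dirty derived signal escaped a run.

First demand of the output computes:
  sig1 = add(-3, -3) = -6
  sig4 = max2(-3, -6) = -3
  sig7 = mul(-3, -3) = 9
  sig10 = max2(-3, 9) = 9
  sig13 = add(9, 9) = 18
  sig14 = absv(18) = 18

After the edit, cleaning proceeds:
  sig1: a read changed (src2 -3->-1; src2 -3->-1) — executes, giving -2.
  sig4: a read changed (src2 -3->-1; sig1 -6->-2) — executes, giving -1.
  sig7: a read changed (sig4 -3->-1; sig4 -3->-1) — executes, giving 1.
  sig10: a read changed (sig4 -3->-1; sig7 9->1) — executes, giving 1.
  sig13: a read changed (sig10 9->1; sig10 9->1) — executes, giving 2.
  sig14: a read changed (sig13 18->2) — executes, giving 2.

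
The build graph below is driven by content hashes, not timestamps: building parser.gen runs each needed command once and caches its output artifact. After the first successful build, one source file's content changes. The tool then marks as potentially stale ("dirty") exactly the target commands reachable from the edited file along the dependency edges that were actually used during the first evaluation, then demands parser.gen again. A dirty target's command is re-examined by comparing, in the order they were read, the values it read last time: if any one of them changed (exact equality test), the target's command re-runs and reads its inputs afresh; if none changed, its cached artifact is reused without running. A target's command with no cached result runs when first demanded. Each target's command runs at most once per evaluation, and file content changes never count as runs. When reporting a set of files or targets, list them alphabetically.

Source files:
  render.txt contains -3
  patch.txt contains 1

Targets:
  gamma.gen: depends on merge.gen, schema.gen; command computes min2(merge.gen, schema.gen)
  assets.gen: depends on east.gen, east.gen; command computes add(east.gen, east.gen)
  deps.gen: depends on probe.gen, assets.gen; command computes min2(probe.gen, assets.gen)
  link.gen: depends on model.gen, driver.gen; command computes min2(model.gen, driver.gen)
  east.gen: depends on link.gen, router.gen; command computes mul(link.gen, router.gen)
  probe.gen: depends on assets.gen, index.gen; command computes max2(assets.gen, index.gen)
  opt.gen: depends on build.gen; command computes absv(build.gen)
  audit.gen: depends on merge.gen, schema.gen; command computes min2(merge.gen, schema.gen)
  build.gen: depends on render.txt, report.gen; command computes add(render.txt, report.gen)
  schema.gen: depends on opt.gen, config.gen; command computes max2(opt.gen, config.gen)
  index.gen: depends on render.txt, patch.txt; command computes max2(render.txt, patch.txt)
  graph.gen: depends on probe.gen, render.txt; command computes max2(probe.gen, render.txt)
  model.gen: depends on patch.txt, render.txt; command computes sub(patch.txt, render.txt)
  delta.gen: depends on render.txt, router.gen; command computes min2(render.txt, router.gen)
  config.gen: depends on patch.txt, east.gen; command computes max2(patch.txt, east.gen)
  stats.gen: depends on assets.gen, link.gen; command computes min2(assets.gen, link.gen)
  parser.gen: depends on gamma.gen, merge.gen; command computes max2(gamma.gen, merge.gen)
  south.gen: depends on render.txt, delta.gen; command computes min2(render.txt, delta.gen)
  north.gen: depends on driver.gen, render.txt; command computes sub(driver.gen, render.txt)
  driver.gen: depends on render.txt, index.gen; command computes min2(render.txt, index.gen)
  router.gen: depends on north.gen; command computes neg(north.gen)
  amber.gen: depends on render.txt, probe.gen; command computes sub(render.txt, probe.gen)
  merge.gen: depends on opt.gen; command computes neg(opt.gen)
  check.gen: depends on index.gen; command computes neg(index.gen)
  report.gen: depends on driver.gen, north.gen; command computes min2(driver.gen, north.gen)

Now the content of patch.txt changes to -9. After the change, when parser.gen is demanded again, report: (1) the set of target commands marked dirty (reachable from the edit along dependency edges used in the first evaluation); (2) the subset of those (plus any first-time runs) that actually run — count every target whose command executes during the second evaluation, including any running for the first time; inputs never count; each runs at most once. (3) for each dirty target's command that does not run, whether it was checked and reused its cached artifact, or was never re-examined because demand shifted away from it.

Dirty set: build.gen, config.gen, driver.gen, east.gen, gamma.gen, index.gen, link.gen, merge.gen, model.gen, north.gen, opt.gen, parser.gen, report.gen, router.gen, schema.gen.
Run set: config.gen, driver.gen, east.gen, index.gen, link.gen, model.gen, schema.gen (7 run).
Re-examined without running (cache reused): build.gen, gamma.gen, merge.gen, north.gen, opt.gen, parser.gen, report.gen, router.gen.
The important point: at north.gen every value read last time is unchanged, so the dirty flag clears without a run.

Initial pass — values computed on the first demand:
  index.gen = max2(-3, 1) = 1
  driver.gen = min2(-3, 1) = -3
  model.gen = sub(1, -3) = 4
  link.gen = min2(4, -3) = -3
  north.gen = sub(-3, -3) = 0
  report.gen = min2(-3, 0) = -3
  build.gen = add(-3, -3) = -6
  opt.gen = absv(-6) = 6
  merge.gen = neg(6) = -6
  router.gen = neg(0) = 0
  east.gen = mul(-3, 0) = 0
  config.gen = max2(1, 0) = 1
  schema.gen = max2(6, 1) = 6
  gamma.gen = min2(-6, 6) = -6
  parser.gen = max2(-6, -6) = -6

Second demand — change propagation:
  index.gen: re-runs because patch.txt 1->-9; new result -3.
  driver.gen: re-runs because index.gen 1->-3; new result -3 (unchanged).
  model.gen: re-runs because patch.txt 1->-9; new result -6.
  link.gen: re-runs because model.gen 4->-6; new result -6.
  north.gen: re-examined; everything it read last time is the same (driver.gen unchanged, render.txt unchanged) — cache 0 kept, no run.
  report.gen: re-examined; everything it read last time is the same (driver.gen unchanged, north.gen unchanged) — cache -3 kept, no run.
  build.gen: re-examined; everything it read last time is the same (render.txt unchanged, report.gen unchanged) — cache -6 kept, no run.
  opt.gen: re-examined; everything it read last time is the same (build.gen unchanged) — cache 6 kept, no run.
  merge.gen: re-examined; everything it read last time is the same (opt.gen unchanged) — cache -6 kept, no run.
  router.gen: re-examined; everything it read last time is the same (north.gen unchanged) — cache 0 kept, no run.
  east.gen: re-runs because link.gen -3->-6; new result 0 (unchanged).
  config.gen: re-runs because patch.txt 1->-9; new result 0.
  schema.gen: re-runs because config.gen 1->0; new result 6 (unchanged).
  gamma.gen: re-examined; everything it read last time is the same (merge.gen unchanged, schema.gen unchanged) — cache -6 kept, no run.
  parser.gen: re-examined; everything it read last time is the same (gamma.gen unchanged, merge.gen unchanged) — cache -6 kept, no run.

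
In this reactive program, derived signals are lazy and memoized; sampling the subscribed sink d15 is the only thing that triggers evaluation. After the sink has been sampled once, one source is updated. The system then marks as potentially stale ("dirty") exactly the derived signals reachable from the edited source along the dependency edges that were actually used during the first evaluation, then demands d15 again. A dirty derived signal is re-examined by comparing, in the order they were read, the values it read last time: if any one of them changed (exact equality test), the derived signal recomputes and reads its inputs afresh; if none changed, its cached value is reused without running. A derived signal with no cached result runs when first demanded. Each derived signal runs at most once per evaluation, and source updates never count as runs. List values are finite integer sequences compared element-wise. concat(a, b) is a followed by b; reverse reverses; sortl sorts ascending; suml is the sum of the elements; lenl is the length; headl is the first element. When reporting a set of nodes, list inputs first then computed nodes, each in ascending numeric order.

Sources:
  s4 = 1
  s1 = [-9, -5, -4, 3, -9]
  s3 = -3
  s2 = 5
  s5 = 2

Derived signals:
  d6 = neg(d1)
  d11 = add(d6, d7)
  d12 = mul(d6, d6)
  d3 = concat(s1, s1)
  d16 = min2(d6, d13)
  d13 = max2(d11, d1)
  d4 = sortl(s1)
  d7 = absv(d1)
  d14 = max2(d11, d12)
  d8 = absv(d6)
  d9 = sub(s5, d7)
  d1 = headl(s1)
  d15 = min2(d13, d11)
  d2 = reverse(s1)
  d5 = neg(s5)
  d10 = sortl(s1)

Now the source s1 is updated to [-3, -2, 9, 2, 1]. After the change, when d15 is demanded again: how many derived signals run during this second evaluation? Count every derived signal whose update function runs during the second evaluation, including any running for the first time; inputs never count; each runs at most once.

6 derived signals run: d1, d6, d7, d11, d13, d15.

First demand of the output computes:
  d1 = headl([-9, -5, -4, 3, -9]) = -9
  d6 = neg(-9) = 9
  d7 = absv(-9) = 9
  d11 = add(9, 9) = 18
  d13 = max2(18, -9) = 18
  d15 = min2(18, 18) = 18

After the edit, cleaning proceeds:
  d1: a read changed (s1 [-9, -5, -4, 3, -9]->[-3, -2, 9, 2, 1]) — executes, giving -3.
  d6: a read changed (d1 -9->-3) — executes, giving 3.
  d7: a read changed (d1 -9->-3) — executes, giving 3.
  d11: a read changed (d6 9->3; d7 9->3) — executes, giving 6.
  d13: a read changed (d11 18->6; d1 -9->-3) — executes, giving 6.
  d15: a read changed (d13 18->6; d11 18->6) — executes, giving 6.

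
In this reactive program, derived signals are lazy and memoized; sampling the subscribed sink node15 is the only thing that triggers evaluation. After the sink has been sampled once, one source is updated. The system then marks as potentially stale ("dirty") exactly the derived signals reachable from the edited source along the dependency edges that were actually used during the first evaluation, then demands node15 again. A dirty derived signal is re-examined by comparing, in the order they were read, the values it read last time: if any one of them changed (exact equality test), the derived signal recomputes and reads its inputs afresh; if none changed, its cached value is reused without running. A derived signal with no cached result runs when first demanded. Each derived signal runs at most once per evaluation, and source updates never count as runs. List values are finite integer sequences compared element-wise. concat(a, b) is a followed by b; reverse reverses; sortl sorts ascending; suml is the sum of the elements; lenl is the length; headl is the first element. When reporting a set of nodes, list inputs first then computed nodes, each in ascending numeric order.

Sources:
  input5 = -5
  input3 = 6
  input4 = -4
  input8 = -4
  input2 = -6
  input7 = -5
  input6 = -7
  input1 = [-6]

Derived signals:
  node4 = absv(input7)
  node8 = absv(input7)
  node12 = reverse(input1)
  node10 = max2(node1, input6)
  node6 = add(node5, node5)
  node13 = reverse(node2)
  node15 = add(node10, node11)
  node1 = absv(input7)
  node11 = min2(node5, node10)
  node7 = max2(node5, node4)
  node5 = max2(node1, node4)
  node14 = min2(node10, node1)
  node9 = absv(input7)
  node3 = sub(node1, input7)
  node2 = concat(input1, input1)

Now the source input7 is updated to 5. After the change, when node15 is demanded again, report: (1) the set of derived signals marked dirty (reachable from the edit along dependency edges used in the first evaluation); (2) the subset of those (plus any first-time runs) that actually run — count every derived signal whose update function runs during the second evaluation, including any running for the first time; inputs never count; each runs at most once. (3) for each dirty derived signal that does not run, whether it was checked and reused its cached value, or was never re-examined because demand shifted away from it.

First demand of the output computes:
  node1 = absv(-5) = 5
  node4 = absv(-5) = 5
  node5 = max2(5, 5) = 5
  node10 = max2(5, -7) = 5
  node11 = min2(5, 5) = 5
  node15 = add(5, 5) = 10

After the edit, cleaning proceeds:
  node1: a read changed (input7 -5->5) — executes, giving 5 — identical to its old value.
  node4: a read changed (input7 -5->5) — executes, giving 5 — identical to its old value.
  node5: dirty, but its reads are unchanged (node1 unchanged, node4 unchanged); cached 5 stands.
  node10: dirty, but its reads are unchanged (node1 unchanged, input6 unchanged); cached 5 stands.
  node11: dirty, but its reads are unchanged (node5 unchanged, node10 unchanged); cached 5 stands.
  node15: dirty, but its reads are unchanged (node10 unchanged, node11 unchanged); cached 10 stands.

Note where the cutoff bites: node5 is checked, finds nothing changed, and keeps its cache.

The edit dirties: node1, node4, node5, node10, node11, node15.
2 derived signals run: node1, node4.
Cache hits after checking: node5, node10, node11, node15.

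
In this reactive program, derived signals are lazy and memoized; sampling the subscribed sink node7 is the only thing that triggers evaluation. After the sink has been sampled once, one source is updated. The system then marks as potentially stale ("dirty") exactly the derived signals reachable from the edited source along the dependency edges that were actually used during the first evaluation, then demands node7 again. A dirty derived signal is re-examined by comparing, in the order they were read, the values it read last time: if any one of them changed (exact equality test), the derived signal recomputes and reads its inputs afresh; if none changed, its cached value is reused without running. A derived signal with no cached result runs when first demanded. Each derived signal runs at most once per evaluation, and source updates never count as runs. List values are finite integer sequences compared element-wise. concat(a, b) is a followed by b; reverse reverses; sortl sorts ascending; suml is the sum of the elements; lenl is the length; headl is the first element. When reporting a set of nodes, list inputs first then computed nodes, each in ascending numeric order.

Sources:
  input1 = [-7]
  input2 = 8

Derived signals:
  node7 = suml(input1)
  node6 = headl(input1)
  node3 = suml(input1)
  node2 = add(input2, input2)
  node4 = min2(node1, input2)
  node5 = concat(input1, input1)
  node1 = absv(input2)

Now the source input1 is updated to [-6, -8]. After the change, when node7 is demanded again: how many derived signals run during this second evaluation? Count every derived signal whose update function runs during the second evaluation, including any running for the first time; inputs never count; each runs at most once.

First demand of the output computes:
  node7 = suml([-7]) = -7

After the edit, cleaning proceeds:
  node7: a read changed (input1 [-7]->[-6, -8]) — executes, giving -14.

1 derived signals run: node7.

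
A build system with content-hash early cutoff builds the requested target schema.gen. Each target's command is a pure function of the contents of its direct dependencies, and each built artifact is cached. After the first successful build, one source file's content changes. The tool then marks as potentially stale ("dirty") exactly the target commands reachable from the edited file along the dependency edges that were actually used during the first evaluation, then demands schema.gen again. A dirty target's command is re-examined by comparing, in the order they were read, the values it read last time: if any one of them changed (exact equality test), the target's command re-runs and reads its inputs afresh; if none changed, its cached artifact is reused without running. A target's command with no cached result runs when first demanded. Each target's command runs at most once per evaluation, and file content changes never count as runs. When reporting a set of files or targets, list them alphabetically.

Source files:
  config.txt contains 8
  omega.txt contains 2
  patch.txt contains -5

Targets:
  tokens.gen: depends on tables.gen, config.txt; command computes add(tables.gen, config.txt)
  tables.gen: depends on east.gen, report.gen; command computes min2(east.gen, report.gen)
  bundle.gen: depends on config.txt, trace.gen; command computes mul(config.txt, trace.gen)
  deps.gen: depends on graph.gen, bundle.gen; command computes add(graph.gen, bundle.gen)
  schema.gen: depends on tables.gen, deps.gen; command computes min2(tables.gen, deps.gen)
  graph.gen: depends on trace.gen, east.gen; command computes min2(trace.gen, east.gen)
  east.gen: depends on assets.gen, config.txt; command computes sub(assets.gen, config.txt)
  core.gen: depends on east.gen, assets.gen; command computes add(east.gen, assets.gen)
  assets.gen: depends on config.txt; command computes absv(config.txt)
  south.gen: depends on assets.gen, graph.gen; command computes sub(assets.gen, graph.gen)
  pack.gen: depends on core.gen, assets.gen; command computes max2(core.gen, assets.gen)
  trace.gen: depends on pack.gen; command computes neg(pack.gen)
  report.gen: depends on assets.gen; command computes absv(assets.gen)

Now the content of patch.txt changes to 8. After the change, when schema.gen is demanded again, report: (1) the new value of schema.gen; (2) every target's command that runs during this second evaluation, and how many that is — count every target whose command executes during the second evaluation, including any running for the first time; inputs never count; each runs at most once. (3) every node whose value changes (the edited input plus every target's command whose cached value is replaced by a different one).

First evaluation (everything demanded from the output):
  assets.gen = absv(8) = 8
  east.gen = sub(8, 8) = 0
  core.gen = add(0, 8) = 8
  pack.gen = max2(8, 8) = 8
  report.gen = absv(8) = 8
  tables.gen = min2(0, 8) = 0
  trace.gen = neg(8) = -8
  bundle.gen = mul(8, -8) = -64
  graph.gen = min2(-8, 0) = -8
  deps.gen = add(-8, -64) = -72
  schema.gen = min2(0, -72) = -72

Propagation after the edit:
  patch.txt feeds no computation that the output demands — nothing is marked dirty and nothing runs.

Key observation: patch.txt is never demanded by the output, so the edit triggers no recomputation at all.

New value of schema.gen: -72.
Target commands that run: none — 0 in total.
Values that change: patch.txt.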